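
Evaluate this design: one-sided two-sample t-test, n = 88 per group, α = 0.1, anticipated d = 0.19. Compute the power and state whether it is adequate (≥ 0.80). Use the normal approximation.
Power ≈ 0.49; the study is underpowered (power < 0.80)

Power calculation (two-sample t-test, normal approximation):
z_β = d · √(n/2) - z_α
z_β = 0.19 · √(88/2) - 1.282
z_β = 0.19 · 6.633 - 1.282
z_β = -0.021

Power = Φ(z_β) = Φ(-0.021) ≈ 0.492

Effect size d = 0.19 is very small by Cohen's convention (0.2/0.5/0.8).

Threshold: power ≥ 0.80 is conventionally adequate.
Power ≈ 0.49 → the study is underpowered (power < 0.80).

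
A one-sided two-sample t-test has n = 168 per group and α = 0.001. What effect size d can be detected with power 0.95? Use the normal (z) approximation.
d ≈ 0.52

Minimum detectable effect (two-sample t-test, normal approximation):
d = (z_α + z_β) / √(n/2)
d = (3.090 + 1.645) / √(168/2)
d = 4.735 / 9.165
d ≈ 0.52

By Cohen's convention (0.2 small / 0.5 medium / 0.8 large): medium effect.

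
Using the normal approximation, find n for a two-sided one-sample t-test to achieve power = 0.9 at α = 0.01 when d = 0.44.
n = 77

Sample size formula (one-sample t-test, normal approximation):
n = ((z_{α/2} + z_β) / d)²

z_{α/2} = 2.576 (for α = 0.01, two-sided)
z_β = 1.282 (for power = 0.9)
d = 0.44

n = ((2.576 + 1.282) / 0.44)²
n = (8.768)²
n ≈ 76.88
Round up to the next whole number: n = 77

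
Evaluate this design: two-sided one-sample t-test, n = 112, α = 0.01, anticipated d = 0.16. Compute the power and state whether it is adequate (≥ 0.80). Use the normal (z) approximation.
Power ≈ 0.19; the study is underpowered (power < 0.80)

Power calculation (one-sample t-test, normal approximation):
z_β = d · √n - z_{α/2}
z_β = 0.16 · √112 - 2.576
z_β = 0.16 · 10.583 - 2.576
z_β = -0.883

Power = Φ(z_β) = Φ(-0.883) ≈ 0.189

Effect size d = 0.16 is very small by Cohen's convention (0.2/0.5/0.8).

Threshold: power ≥ 0.80 is conventionally adequate.
Power ≈ 0.19 → the study is underpowered (power < 0.80).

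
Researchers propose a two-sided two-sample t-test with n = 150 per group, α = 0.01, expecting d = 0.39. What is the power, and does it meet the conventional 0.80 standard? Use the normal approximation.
Power ≈ 0.79; the study is underpowered (power < 0.80)

Power calculation (two-sample t-test, normal approximation):
z_β = d · √(n/2) - z_{α/2}
z_β = 0.39 · √(150/2) - 2.576
z_β = 0.39 · 8.660 - 2.576
z_β = 0.802

Power = Φ(z_β) = Φ(0.802) ≈ 0.789

Effect size d = 0.39 is small by Cohen's convention (0.2/0.5/0.8).

Threshold: power ≥ 0.80 is conventionally adequate.
Power ≈ 0.79 → the study is underpowered (power < 0.80).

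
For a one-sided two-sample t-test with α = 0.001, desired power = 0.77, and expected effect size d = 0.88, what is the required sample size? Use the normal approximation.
n = 38 per group

Sample size formula (two-sample t-test, normal approximation):
n = 2 · ((z_α + z_β) / d)²

z_α = 3.090 (for α = 0.001, one-sided)
z_β = 0.739 (for power = 0.77)
d = 0.88

n = 2 · ((3.090 + 0.739) / 0.88)²
n = 2 · (4.351)²
n ≈ 37.86
Round up to the next whole number: n = 38 per group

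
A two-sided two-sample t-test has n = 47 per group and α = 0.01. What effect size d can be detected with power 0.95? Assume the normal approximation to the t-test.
d ≈ 0.87

Minimum detectable effect (two-sample t-test, normal approximation):
d = (z_{α/2} + z_β) / √(n/2)
d = (2.576 + 1.645) / √(47/2)
d = 4.221 / 4.848
d ≈ 0.87

By Cohen's convention (0.2 small / 0.5 medium / 0.8 large): large effect.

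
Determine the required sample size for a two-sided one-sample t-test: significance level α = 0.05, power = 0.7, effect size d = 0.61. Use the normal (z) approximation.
n = 17

Sample size formula (one-sample t-test, normal approximation):
n = ((z_{α/2} + z_β) / d)²

z_{α/2} = 1.960 (for α = 0.05, two-sided)
z_β = 0.524 (for power = 0.7)
d = 0.61

n = ((1.960 + 0.524) / 0.61)²
n = (4.072)²
n ≈ 16.58
Round up to the next whole number: n = 17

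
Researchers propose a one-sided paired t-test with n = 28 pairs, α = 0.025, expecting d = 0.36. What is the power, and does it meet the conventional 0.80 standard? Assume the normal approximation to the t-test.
Power ≈ 0.48; the study is underpowered (power < 0.80)

Power calculation (paired t-test, normal approximation):
z_β = d · √n - z_α
z_β = 0.36 · √28 - 1.960
z_β = 0.36 · 5.292 - 1.960
z_β = -0.055

Power = Φ(z_β) = Φ(-0.055) ≈ 0.478

Effect size d = 0.36 is small by Cohen's convention (0.2/0.5/0.8).

Threshold: power ≥ 0.80 is conventionally adequate.
Power ≈ 0.48 → the study is underpowered (power < 0.80).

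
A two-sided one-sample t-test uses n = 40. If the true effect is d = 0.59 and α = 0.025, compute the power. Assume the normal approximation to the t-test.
Power ≈ 0.93

Power calculation (one-sample t-test, normal approximation):
z_β = d · √n - z_{α/2}
z_β = 0.59 · √40 - 2.241
z_β = 0.59 · 6.325 - 2.241
z_β = 1.490

Power = Φ(z_β) = Φ(1.490) ≈ 0.932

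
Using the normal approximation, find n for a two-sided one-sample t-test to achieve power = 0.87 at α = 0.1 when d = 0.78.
n = 13

Sample size formula (one-sample t-test, normal approximation):
n = ((z_{α/2} + z_β) / d)²

z_{α/2} = 1.645 (for α = 0.1, two-sided)
z_β = 1.126 (for power = 0.87)
d = 0.78

n = ((1.645 + 1.126) / 0.78)²
n = (3.553)²
n ≈ 12.62
Round up to the next whole number: n = 13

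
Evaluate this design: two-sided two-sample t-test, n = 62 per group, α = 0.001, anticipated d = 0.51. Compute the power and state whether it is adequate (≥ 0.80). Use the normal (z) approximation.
Power ≈ 0.33; the study is underpowered (power < 0.80)

Power calculation (two-sample t-test, normal approximation):
z_β = d · √(n/2) - z_{α/2}
z_β = 0.51 · √(62/2) - 3.291
z_β = 0.51 · 5.568 - 3.291
z_β = -0.451

Power = Φ(z_β) = Φ(-0.451) ≈ 0.326

Effect size d = 0.51 is medium by Cohen's convention (0.2/0.5/0.8).

Threshold: power ≥ 0.80 is conventionally adequate.
Power ≈ 0.33 → the study is underpowered (power < 0.80).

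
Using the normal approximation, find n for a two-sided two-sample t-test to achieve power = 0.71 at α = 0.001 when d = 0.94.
n = 34 per group

Sample size formula (two-sample t-test, normal approximation):
n = 2 · ((z_{α/2} + z_β) / d)²

z_{α/2} = 3.291 (for α = 0.001, two-sided)
z_β = 0.553 (for power = 0.71)
d = 0.94

n = 2 · ((3.291 + 0.553) / 0.94)²
n = 2 · (4.089)²
n ≈ 33.44
Round up to the next whole number: n = 34 per group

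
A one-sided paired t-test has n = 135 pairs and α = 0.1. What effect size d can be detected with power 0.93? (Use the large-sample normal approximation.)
d ≈ 0.24

Minimum detectable effect (paired t-test, normal approximation):
d = (z_α + z_β) / √n
d = (1.282 + 1.476) / √135
d = 2.757 / 11.619
d ≈ 0.24

By Cohen's convention (0.2 small / 0.5 medium / 0.8 large): small effect.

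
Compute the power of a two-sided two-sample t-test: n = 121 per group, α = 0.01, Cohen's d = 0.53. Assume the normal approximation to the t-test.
Power ≈ 0.94

Power calculation (two-sample t-test, normal approximation):
z_β = d · √(n/2) - z_{α/2}
z_β = 0.53 · √(121/2) - 2.576
z_β = 0.53 · 7.778 - 2.576
z_β = 1.547

Power = Φ(z_β) = Φ(1.547) ≈ 0.939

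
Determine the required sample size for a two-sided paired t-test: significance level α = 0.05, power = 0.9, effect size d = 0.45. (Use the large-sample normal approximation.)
n = 52 pairs

Sample size formula (paired t-test, normal approximation):
n = ((z_{α/2} + z_β) / d)²

z_{α/2} = 1.960 (for α = 0.05, two-sided)
z_β = 1.282 (for power = 0.9)
d = 0.45

n = ((1.960 + 1.282) / 0.45)²
n = (7.204)²
n ≈ 51.90
Round up to the next whole number: n = 52 pairs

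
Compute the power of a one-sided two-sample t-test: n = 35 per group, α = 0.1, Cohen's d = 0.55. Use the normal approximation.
Power ≈ 0.85

Power calculation (two-sample t-test, normal approximation):
z_β = d · √(n/2) - z_α
z_β = 0.55 · √(35/2) - 1.282
z_β = 0.55 · 4.183 - 1.282
z_β = 1.019

Power = Φ(z_β) = Φ(1.019) ≈ 0.846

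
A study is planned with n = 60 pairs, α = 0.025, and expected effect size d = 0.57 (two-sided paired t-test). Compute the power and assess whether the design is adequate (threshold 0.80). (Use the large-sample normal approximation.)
Power ≈ 0.99; the study is adequately powered (power ≥ 0.80)

Power calculation (paired t-test, normal approximation):
z_β = d · √n - z_{α/2}
z_β = 0.57 · √60 - 2.241
z_β = 0.57 · 7.746 - 2.241
z_β = 2.174

Power = Φ(z_β) = Φ(2.174) ≈ 0.985

Effect size d = 0.57 is medium by Cohen's convention (0.2/0.5/0.8).

Threshold: power ≥ 0.80 is conventionally adequate.
Power ≈ 0.99 → the study is adequately powered (power ≥ 0.80).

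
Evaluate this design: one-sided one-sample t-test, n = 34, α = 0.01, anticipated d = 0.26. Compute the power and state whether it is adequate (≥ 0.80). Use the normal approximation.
Power ≈ 0.21; the study is underpowered (power < 0.80)

Power calculation (one-sample t-test, normal approximation):
z_β = d · √n - z_α
z_β = 0.26 · √34 - 2.326
z_β = 0.26 · 5.831 - 2.326
z_β = -0.810

Power = Φ(z_β) = Φ(-0.810) ≈ 0.209

Effect size d = 0.26 is small by Cohen's convention (0.2/0.5/0.8).

Threshold: power ≥ 0.80 is conventionally adequate.
Power ≈ 0.21 → the study is underpowered (power < 0.80).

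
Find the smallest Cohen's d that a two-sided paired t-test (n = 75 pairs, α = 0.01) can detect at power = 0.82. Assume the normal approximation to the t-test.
d ≈ 0.40

Minimum detectable effect (paired t-test, normal approximation):
d = (z_{α/2} + z_β) / √n
d = (2.576 + 0.915) / √75
d = 3.491 / 8.660
d ≈ 0.40

By Cohen's convention (0.2 small / 0.5 medium / 0.8 large): small effect.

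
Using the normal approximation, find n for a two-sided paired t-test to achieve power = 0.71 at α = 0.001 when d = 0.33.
n = 136 pairs

Sample size formula (paired t-test, normal approximation):
n = ((z_{α/2} + z_β) / d)²

z_{α/2} = 3.291 (for α = 0.001, two-sided)
z_β = 0.553 (for power = 0.71)
d = 0.33

n = ((3.291 + 0.553) / 0.33)²
n = (11.648)²
n ≈ 135.68
Round up to the next whole number: n = 136 pairs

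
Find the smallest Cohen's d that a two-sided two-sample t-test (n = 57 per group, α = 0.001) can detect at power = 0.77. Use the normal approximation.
d ≈ 0.75

Minimum detectable effect (two-sample t-test, normal approximation):
d = (z_{α/2} + z_β) / √(n/2)
d = (3.291 + 0.739) / √(57/2)
d = 4.029 / 5.339
d ≈ 0.75

By Cohen's convention (0.2 small / 0.5 medium / 0.8 large): medium effect.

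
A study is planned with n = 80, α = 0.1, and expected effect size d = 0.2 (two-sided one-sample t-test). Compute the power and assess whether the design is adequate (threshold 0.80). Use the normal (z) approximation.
Power ≈ 0.56; the study is underpowered (power < 0.80)

Power calculation (one-sample t-test, normal approximation):
z_β = d · √n - z_{α/2}
z_β = 0.2 · √80 - 1.645
z_β = 0.2 · 8.944 - 1.645
z_β = 0.144

Power = Φ(z_β) = Φ(0.144) ≈ 0.557

Effect size d = 0.2 is small by Cohen's convention (0.2/0.5/0.8).

Threshold: power ≥ 0.80 is conventionally adequate.
Power ≈ 0.56 → the study is underpowered (power < 0.80).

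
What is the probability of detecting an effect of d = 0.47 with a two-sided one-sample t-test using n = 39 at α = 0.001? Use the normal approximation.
Power ≈ 0.36

Power calculation (one-sample t-test, normal approximation):
z_β = d · √n - z_{α/2}
z_β = 0.47 · √39 - 3.291
z_β = 0.47 · 6.245 - 3.291
z_β = -0.355

Power = Φ(z_β) = Φ(-0.355) ≈ 0.361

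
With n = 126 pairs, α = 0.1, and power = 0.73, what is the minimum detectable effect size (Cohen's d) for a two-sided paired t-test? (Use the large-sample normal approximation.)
d ≈ 0.20

Minimum detectable effect (paired t-test, normal approximation):
d = (z_{α/2} + z_β) / √n
d = (1.645 + 0.613) / √126
d = 2.258 / 11.225
d ≈ 0.20

By Cohen's convention (0.2 small / 0.5 medium / 0.8 large): small effect.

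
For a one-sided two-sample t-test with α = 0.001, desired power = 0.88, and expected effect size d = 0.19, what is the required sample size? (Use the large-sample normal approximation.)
n = 1008 per group

Sample size formula (two-sample t-test, normal approximation):
n = 2 · ((z_α + z_β) / d)²

z_α = 3.090 (for α = 0.001, one-sided)
z_β = 1.175 (for power = 0.88)
d = 0.19

n = 2 · ((3.090 + 1.175) / 0.19)²
n = 2 · (22.447)²
n ≈ 1007.74
Round up to the next whole number: n = 1008 per group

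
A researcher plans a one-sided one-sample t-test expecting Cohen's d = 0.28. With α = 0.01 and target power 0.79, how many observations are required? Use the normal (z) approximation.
n = 126

Sample size formula (one-sample t-test, normal approximation):
n = ((z_α + z_β) / d)²

z_α = 2.326 (for α = 0.01, one-sided)
z_β = 0.806 (for power = 0.79)
d = 0.28

n = ((2.326 + 0.806) / 0.28)²
n = (11.186)²
n ≈ 125.13
Round up to the next whole number: n = 126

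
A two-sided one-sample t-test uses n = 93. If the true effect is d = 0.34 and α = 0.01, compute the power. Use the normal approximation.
Power ≈ 0.76

Power calculation (one-sample t-test, normal approximation):
z_β = d · √n - z_{α/2}
z_β = 0.34 · √93 - 2.576
z_β = 0.34 · 9.644 - 2.576
z_β = 0.703

Power = Φ(z_β) = Φ(0.703) ≈ 0.759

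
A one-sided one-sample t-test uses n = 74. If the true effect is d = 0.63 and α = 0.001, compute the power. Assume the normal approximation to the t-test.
Power ≈ 0.99

Power calculation (one-sample t-test, normal approximation):
z_β = d · √n - z_α
z_β = 0.63 · √74 - 3.090
z_β = 0.63 · 8.602 - 3.090
z_β = 2.329

Power = Φ(z_β) = Φ(2.329) ≈ 0.990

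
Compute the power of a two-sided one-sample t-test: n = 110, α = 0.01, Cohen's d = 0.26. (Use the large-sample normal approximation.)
Power ≈ 0.56

Power calculation (one-sample t-test, normal approximation):
z_β = d · √n - z_{α/2}
z_β = 0.26 · √110 - 2.576
z_β = 0.26 · 10.488 - 2.576
z_β = 0.151

Power = Φ(z_β) = Φ(0.151) ≈ 0.560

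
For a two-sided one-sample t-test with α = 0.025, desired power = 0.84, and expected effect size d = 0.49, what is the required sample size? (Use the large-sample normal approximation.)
n = 44

Sample size formula (one-sample t-test, normal approximation):
n = ((z_{α/2} + z_β) / d)²

z_{α/2} = 2.241 (for α = 0.025, two-sided)
z_β = 0.994 (for power = 0.84)
d = 0.49

n = ((2.241 + 0.994) / 0.49)²
n = (6.602)²
n ≈ 43.59
Round up to the next whole number: n = 44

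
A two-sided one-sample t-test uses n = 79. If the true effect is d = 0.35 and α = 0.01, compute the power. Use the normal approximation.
Power ≈ 0.70

Power calculation (one-sample t-test, normal approximation):
z_β = d · √n - z_{α/2}
z_β = 0.35 · √79 - 2.576
z_β = 0.35 · 8.888 - 2.576
z_β = 0.535

Power = Φ(z_β) = Φ(0.535) ≈ 0.704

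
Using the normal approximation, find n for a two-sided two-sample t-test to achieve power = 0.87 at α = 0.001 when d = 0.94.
n = 45 per group

Sample size formula (two-sample t-test, normal approximation):
n = 2 · ((z_{α/2} + z_β) / d)²

z_{α/2} = 3.291 (for α = 0.001, two-sided)
z_β = 1.126 (for power = 0.87)
d = 0.94

n = 2 · ((3.291 + 1.126) / 0.94)²
n = 2 · (4.699)²
n ≈ 44.16
Round up to the next whole number: n = 45 per group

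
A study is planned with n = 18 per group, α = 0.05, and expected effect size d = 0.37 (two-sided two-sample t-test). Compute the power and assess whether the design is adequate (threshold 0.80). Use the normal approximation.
Power ≈ 0.20; the study is underpowered (power < 0.80)

Power calculation (two-sample t-test, normal approximation):
z_β = d · √(n/2) - z_{α/2}
z_β = 0.37 · √(18/2) - 1.960
z_β = 0.37 · 3.000 - 1.960
z_β = -0.850

Power = Φ(z_β) = Φ(-0.850) ≈ 0.198

Effect size d = 0.37 is small by Cohen's convention (0.2/0.5/0.8).

Threshold: power ≥ 0.80 is conventionally adequate.
Power ≈ 0.20 → the study is underpowered (power < 0.80).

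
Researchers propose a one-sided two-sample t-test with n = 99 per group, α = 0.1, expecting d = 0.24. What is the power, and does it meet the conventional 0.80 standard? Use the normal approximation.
Power ≈ 0.66; the study is underpowered (power < 0.80)

Power calculation (two-sample t-test, normal approximation):
z_β = d · √(n/2) - z_α
z_β = 0.24 · √(99/2) - 1.282
z_β = 0.24 · 7.036 - 1.282
z_β = 0.407

Power = Φ(z_β) = Φ(0.407) ≈ 0.658

Effect size d = 0.24 is small by Cohen's convention (0.2/0.5/0.8).

Threshold: power ≥ 0.80 is conventionally adequate.
Power ≈ 0.66 → the study is underpowered (power < 0.80).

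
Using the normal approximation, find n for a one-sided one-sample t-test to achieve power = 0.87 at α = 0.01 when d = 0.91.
n = 15

Sample size formula (one-sample t-test, normal approximation):
n = ((z_α + z_β) / d)²

z_α = 2.326 (for α = 0.01, one-sided)
z_β = 1.126 (for power = 0.87)
d = 0.91

n = ((2.326 + 1.126) / 0.91)²
n = (3.793)²
n ≈ 14.39
Round up to the next whole number: n = 15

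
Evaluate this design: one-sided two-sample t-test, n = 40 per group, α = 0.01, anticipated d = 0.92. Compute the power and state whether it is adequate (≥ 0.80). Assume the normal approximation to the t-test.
Power ≈ 0.96; the study is adequately powered (power ≥ 0.80)

Power calculation (two-sample t-test, normal approximation):
z_β = d · √(n/2) - z_α
z_β = 0.92 · √(40/2) - 2.326
z_β = 0.92 · 4.472 - 2.326
z_β = 1.788

Power = Φ(z_β) = Φ(1.788) ≈ 0.963

Effect size d = 0.92 is large by Cohen's convention (0.2/0.5/0.8).

Threshold: power ≥ 0.80 is conventionally adequate.
Power ≈ 0.96 → the study is adequately powered (power ≥ 0.80).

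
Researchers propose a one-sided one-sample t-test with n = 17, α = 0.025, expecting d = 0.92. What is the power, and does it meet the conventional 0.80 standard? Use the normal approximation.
Power ≈ 0.97; the study is adequately powered (power ≥ 0.80)

Power calculation (one-sample t-test, normal approximation):
z_β = d · √n - z_α
z_β = 0.92 · √17 - 1.960
z_β = 0.92 · 4.123 - 1.960
z_β = 1.833

Power = Φ(z_β) = Φ(1.833) ≈ 0.967

Effect size d = 0.92 is large by Cohen's convention (0.2/0.5/0.8).

Threshold: power ≥ 0.80 is conventionally adequate.
Power ≈ 0.97 → the study is adequately powered (power ≥ 0.80).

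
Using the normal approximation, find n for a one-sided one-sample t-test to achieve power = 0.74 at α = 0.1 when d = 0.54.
n = 13

Sample size formula (one-sample t-test, normal approximation):
n = ((z_α + z_β) / d)²

z_α = 1.282 (for α = 0.1, one-sided)
z_β = 0.643 (for power = 0.74)
d = 0.54

n = ((1.282 + 0.643) / 0.54)²
n = (3.565)²
n ≈ 12.71
Round up to the next whole number: n = 13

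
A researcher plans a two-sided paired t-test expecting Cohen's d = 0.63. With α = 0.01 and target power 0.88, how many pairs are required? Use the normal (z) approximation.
n = 36 pairs

Sample size formula (paired t-test, normal approximation):
n = ((z_{α/2} + z_β) / d)²

z_{α/2} = 2.576 (for α = 0.01, two-sided)
z_β = 1.175 (for power = 0.88)
d = 0.63

n = ((2.576 + 1.175) / 0.63)²
n = (5.954)²
n ≈ 35.45
Round up to the next whole number: n = 36 pairs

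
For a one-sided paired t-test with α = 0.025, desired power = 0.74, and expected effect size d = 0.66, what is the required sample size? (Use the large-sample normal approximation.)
n = 16 pairs

Sample size formula (paired t-test, normal approximation):
n = ((z_α + z_β) / d)²

z_α = 1.960 (for α = 0.025, one-sided)
z_β = 0.643 (for power = 0.74)
d = 0.66

n = ((1.960 + 0.643) / 0.66)²
n = (3.944)²
n ≈ 15.56
Round up to the next whole number: n = 16 pairs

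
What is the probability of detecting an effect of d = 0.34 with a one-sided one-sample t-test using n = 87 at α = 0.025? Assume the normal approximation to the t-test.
Power ≈ 0.89

Power calculation (one-sample t-test, normal approximation):
z_β = d · √n - z_α
z_β = 0.34 · √87 - 1.960
z_β = 0.34 · 9.327 - 1.960
z_β = 1.211

Power = Φ(z_β) = Φ(1.211) ≈ 0.887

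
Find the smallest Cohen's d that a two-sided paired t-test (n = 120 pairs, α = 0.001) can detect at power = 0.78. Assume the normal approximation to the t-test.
d ≈ 0.37

Minimum detectable effect (paired t-test, normal approximation):
d = (z_{α/2} + z_β) / √n
d = (3.291 + 0.772) / √120
d = 4.063 / 10.954
d ≈ 0.37

By Cohen's convention (0.2 small / 0.5 medium / 0.8 large): small effect.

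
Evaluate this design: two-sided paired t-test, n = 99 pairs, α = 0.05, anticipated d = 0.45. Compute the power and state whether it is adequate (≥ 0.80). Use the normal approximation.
Power ≈ 0.99; the study is adequately powered (power ≥ 0.80)

Power calculation (paired t-test, normal approximation):
z_β = d · √n - z_{α/2}
z_β = 0.45 · √99 - 1.960
z_β = 0.45 · 9.950 - 1.960
z_β = 2.517

Power = Φ(z_β) = Φ(2.517) ≈ 0.994

Effect size d = 0.45 is small by Cohen's convention (0.2/0.5/0.8).

Threshold: power ≥ 0.80 is conventionally adequate.
Power ≈ 0.99 → the study is adequately powered (power ≥ 0.80).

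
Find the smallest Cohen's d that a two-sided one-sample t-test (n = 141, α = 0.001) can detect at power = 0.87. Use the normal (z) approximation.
d ≈ 0.37

Minimum detectable effect (one-sample t-test, normal approximation):
d = (z_{α/2} + z_β) / √n
d = (3.291 + 1.126) / √141
d = 4.417 / 11.874
d ≈ 0.37

By Cohen's convention (0.2 small / 0.5 medium / 0.8 large): small effect.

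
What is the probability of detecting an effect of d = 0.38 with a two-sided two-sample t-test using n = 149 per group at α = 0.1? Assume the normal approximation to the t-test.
Power ≈ 0.95

Power calculation (two-sample t-test, normal approximation):
z_β = d · √(n/2) - z_{α/2}
z_β = 0.38 · √(149/2) - 1.645
z_β = 0.38 · 8.631 - 1.645
z_β = 1.635

Power = Φ(z_β) = Φ(1.635) ≈ 0.949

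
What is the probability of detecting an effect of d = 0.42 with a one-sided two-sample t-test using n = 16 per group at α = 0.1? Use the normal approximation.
Power ≈ 0.46

Power calculation (two-sample t-test, normal approximation):
z_β = d · √(n/2) - z_α
z_β = 0.42 · √(16/2) - 1.282
z_β = 0.42 · 2.828 - 1.282
z_β = -0.094

Power = Φ(z_β) = Φ(-0.094) ≈ 0.463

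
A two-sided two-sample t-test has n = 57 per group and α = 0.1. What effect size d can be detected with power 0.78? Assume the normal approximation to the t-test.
d ≈ 0.45

Minimum detectable effect (two-sample t-test, normal approximation):
d = (z_{α/2} + z_β) / √(n/2)
d = (1.645 + 0.772) / √(57/2)
d = 2.417 / 5.339
d ≈ 0.45

By Cohen's convention (0.2 small / 0.5 medium / 0.8 large): small effect.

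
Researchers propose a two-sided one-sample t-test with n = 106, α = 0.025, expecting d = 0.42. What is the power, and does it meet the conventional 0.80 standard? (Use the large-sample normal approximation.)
Power ≈ 0.98; the study is adequately powered (power ≥ 0.80)

Power calculation (one-sample t-test, normal approximation):
z_β = d · √n - z_{α/2}
z_β = 0.42 · √106 - 2.241
z_β = 0.42 · 10.296 - 2.241
z_β = 2.083

Power = Φ(z_β) = Φ(2.083) ≈ 0.981

Effect size d = 0.42 is small by Cohen's convention (0.2/0.5/0.8).

Threshold: power ≥ 0.80 is conventionally adequate.
Power ≈ 0.98 → the study is adequately powered (power ≥ 0.80).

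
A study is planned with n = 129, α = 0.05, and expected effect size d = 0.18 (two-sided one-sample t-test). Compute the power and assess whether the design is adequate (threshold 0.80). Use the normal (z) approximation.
Power ≈ 0.53; the study is underpowered (power < 0.80)

Power calculation (one-sample t-test, normal approximation):
z_β = d · √n - z_{α/2}
z_β = 0.18 · √129 - 1.960
z_β = 0.18 · 11.358 - 1.960
z_β = 0.084

Power = Φ(z_β) = Φ(0.084) ≈ 0.534

Effect size d = 0.18 is very small by Cohen's convention (0.2/0.5/0.8).

Threshold: power ≥ 0.80 is conventionally adequate.
Power ≈ 0.53 → the study is underpowered (power < 0.80).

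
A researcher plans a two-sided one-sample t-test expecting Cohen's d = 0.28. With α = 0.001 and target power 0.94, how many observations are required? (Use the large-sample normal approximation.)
n = 300

Sample size formula (one-sample t-test, normal approximation):
n = ((z_{α/2} + z_β) / d)²

z_{α/2} = 3.291 (for α = 0.001, two-sided)
z_β = 1.555 (for power = 0.94)
d = 0.28

n = ((3.291 + 1.555) / 0.28)²
n = (17.307)²
n ≈ 299.53
Round up to the next whole number: n = 300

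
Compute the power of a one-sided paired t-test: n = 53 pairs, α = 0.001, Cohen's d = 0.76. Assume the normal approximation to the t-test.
Power ≈ 0.99

Power calculation (paired t-test, normal approximation):
z_β = d · √n - z_α
z_β = 0.76 · √53 - 3.090
z_β = 0.76 · 7.280 - 3.090
z_β = 2.443

Power = Φ(z_β) = Φ(2.443) ≈ 0.993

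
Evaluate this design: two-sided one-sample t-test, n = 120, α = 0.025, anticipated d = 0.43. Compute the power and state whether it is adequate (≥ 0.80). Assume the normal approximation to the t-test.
Power ≈ 0.99; the study is adequately powered (power ≥ 0.80)

Power calculation (one-sample t-test, normal approximation):
z_β = d · √n - z_{α/2}
z_β = 0.43 · √120 - 2.241
z_β = 0.43 · 10.954 - 2.241
z_β = 2.469

Power = Φ(z_β) = Φ(2.469) ≈ 0.993

Effect size d = 0.43 is small by Cohen's convention (0.2/0.5/0.8).

Threshold: power ≥ 0.80 is conventionally adequate.
Power ≈ 0.99 → the study is adequately powered (power ≥ 0.80).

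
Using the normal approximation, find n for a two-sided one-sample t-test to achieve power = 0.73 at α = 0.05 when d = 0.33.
n = 61

Sample size formula (one-sample t-test, normal approximation):
n = ((z_{α/2} + z_β) / d)²

z_{α/2} = 1.960 (for α = 0.05, two-sided)
z_β = 0.613 (for power = 0.73)
d = 0.33

n = ((1.960 + 0.613) / 0.33)²
n = (7.797)²
n ≈ 60.79
Round up to the next whole number: n = 61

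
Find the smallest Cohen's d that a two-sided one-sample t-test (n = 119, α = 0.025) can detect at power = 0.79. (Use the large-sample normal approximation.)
d ≈ 0.28

Minimum detectable effect (one-sample t-test, normal approximation):
d = (z_{α/2} + z_β) / √n
d = (2.241 + 0.806) / √119
d = 3.048 / 10.909
d ≈ 0.28

By Cohen's convention (0.2 small / 0.5 medium / 0.8 large): small effect.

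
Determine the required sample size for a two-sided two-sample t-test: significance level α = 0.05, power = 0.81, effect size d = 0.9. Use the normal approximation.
n = 20 per group

Sample size formula (two-sample t-test, normal approximation):
n = 2 · ((z_{α/2} + z_β) / d)²

z_{α/2} = 1.960 (for α = 0.05, two-sided)
z_β = 0.878 (for power = 0.81)
d = 0.9

n = 2 · ((1.960 + 0.878) / 0.9)²
n = 2 · (3.153)²
n ≈ 19.88
Round up to the next whole number: n = 20 per group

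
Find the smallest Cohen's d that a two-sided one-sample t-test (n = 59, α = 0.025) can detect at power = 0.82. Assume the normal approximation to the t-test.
d ≈ 0.41

Minimum detectable effect (one-sample t-test, normal approximation):
d = (z_{α/2} + z_β) / √n
d = (2.241 + 0.915) / √59
d = 3.157 / 7.681
d ≈ 0.41

By Cohen's convention (0.2 small / 0.5 medium / 0.8 large): small effect.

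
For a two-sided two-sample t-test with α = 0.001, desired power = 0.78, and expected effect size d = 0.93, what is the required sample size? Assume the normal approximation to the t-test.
n = 39 per group

Sample size formula (two-sample t-test, normal approximation):
n = 2 · ((z_{α/2} + z_β) / d)²

z_{α/2} = 3.291 (for α = 0.001, two-sided)
z_β = 0.772 (for power = 0.78)
d = 0.93

n = 2 · ((3.291 + 0.772) / 0.93)²
n = 2 · (4.369)²
n ≈ 38.18
Round up to the next whole number: n = 39 per group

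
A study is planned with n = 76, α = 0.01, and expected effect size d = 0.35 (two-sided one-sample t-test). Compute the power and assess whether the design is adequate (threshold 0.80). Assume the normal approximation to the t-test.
Power ≈ 0.68; the study is underpowered (power < 0.80)

Power calculation (one-sample t-test, normal approximation):
z_β = d · √n - z_{α/2}
z_β = 0.35 · √76 - 2.576
z_β = 0.35 · 8.718 - 2.576
z_β = 0.475

Power = Φ(z_β) = Φ(0.475) ≈ 0.683

Effect size d = 0.35 is small by Cohen's convention (0.2/0.5/0.8).

Threshold: power ≥ 0.80 is conventionally adequate.
Power ≈ 0.68 → the study is underpowered (power < 0.80).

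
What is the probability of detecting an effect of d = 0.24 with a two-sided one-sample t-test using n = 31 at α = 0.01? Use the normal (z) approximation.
Power ≈ 0.11

Power calculation (one-sample t-test, normal approximation):
z_β = d · √n - z_{α/2}
z_β = 0.24 · √31 - 2.576
z_β = 0.24 · 5.568 - 2.576
z_β = -1.240

Power = Φ(z_β) = Φ(-1.240) ≈ 0.108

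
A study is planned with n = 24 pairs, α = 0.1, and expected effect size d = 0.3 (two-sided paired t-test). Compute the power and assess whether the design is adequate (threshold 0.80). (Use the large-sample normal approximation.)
Power ≈ 0.43; the study is underpowered (power < 0.80)

Power calculation (paired t-test, normal approximation):
z_β = d · √n - z_{α/2}
z_β = 0.3 · √24 - 1.645
z_β = 0.3 · 4.899 - 1.645
z_β = -0.175

Power = Φ(z_β) = Φ(-0.175) ≈ 0.430

Effect size d = 0.3 is small by Cohen's convention (0.2/0.5/0.8).

Threshold: power ≥ 0.80 is conventionally adequate.
Power ≈ 0.43 → the study is underpowered (power < 0.80).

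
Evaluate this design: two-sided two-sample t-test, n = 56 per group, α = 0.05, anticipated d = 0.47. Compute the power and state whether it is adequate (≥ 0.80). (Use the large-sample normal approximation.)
Power ≈ 0.70; the study is underpowered (power < 0.80)

Power calculation (two-sample t-test, normal approximation):
z_β = d · √(n/2) - z_{α/2}
z_β = 0.47 · √(56/2) - 1.960
z_β = 0.47 · 5.292 - 1.960
z_β = 0.527

Power = Φ(z_β) = Φ(0.527) ≈ 0.701

Effect size d = 0.47 is small by Cohen's convention (0.2/0.5/0.8).

Threshold: power ≥ 0.80 is conventionally adequate.
Power ≈ 0.70 → the study is underpowered (power < 0.80).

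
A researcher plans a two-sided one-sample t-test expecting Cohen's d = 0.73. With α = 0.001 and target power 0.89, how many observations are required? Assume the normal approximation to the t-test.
n = 39

Sample size formula (one-sample t-test, normal approximation):
n = ((z_{α/2} + z_β) / d)²

z_{α/2} = 3.291 (for α = 0.001, two-sided)
z_β = 1.227 (for power = 0.89)
d = 0.73

n = ((3.291 + 1.227) / 0.73)²
n = (6.189)²
n ≈ 38.30
Round up to the next whole number: n = 39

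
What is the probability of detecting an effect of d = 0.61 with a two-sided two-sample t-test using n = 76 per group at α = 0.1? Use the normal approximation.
Power ≈ 0.98

Power calculation (two-sample t-test, normal approximation):
z_β = d · √(n/2) - z_{α/2}
z_β = 0.61 · √(76/2) - 1.645
z_β = 0.61 · 6.164 - 1.645
z_β = 2.115

Power = Φ(z_β) = Φ(2.115) ≈ 0.983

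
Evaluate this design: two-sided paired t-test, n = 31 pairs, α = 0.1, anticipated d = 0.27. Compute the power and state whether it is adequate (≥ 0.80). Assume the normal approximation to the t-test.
Power ≈ 0.44; the study is underpowered (power < 0.80)

Power calculation (paired t-test, normal approximation):
z_β = d · √n - z_{α/2}
z_β = 0.27 · √31 - 1.645
z_β = 0.27 · 5.568 - 1.645
z_β = -0.142

Power = Φ(z_β) = Φ(-0.142) ≈ 0.444

Effect size d = 0.27 is small by Cohen's convention (0.2/0.5/0.8).

Threshold: power ≥ 0.80 is conventionally adequate.
Power ≈ 0.44 → the study is underpowered (power < 0.80).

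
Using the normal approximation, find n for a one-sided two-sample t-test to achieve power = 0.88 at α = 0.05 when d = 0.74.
n = 30 per group

Sample size formula (two-sample t-test, normal approximation):
n = 2 · ((z_α + z_β) / d)²

z_α = 1.645 (for α = 0.05, one-sided)
z_β = 1.175 (for power = 0.88)
d = 0.74

n = 2 · ((1.645 + 1.175) / 0.74)²
n = 2 · (3.811)²
n ≈ 29.05
Round up to the next whole number: n = 30 per group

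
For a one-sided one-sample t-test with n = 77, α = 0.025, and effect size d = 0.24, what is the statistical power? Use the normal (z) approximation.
Power ≈ 0.56

Power calculation (one-sample t-test, normal approximation):
z_β = d · √n - z_α
z_β = 0.24 · √77 - 1.960
z_β = 0.24 · 8.775 - 1.960
z_β = 0.146

Power = Φ(z_β) = Φ(0.146) ≈ 0.558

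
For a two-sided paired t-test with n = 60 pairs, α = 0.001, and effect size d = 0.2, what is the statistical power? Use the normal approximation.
Power ≈ 0.04

Power calculation (paired t-test, normal approximation):
z_β = d · √n - z_{α/2}
z_β = 0.2 · √60 - 3.291
z_β = 0.2 · 7.746 - 3.291
z_β = -1.741

Power = Φ(z_β) = Φ(-1.741) ≈ 0.041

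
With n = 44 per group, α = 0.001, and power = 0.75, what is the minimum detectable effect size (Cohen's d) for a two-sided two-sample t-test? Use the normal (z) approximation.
d ≈ 0.85

Minimum detectable effect (two-sample t-test, normal approximation):
d = (z_{α/2} + z_β) / √(n/2)
d = (3.291 + 0.674) / √(44/2)
d = 3.965 / 4.690
d ≈ 0.85

By Cohen's convention (0.2 small / 0.5 medium / 0.8 large): large effect.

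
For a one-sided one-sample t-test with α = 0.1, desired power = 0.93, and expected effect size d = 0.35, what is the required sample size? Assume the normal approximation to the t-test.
n = 63

Sample size formula (one-sample t-test, normal approximation):
n = ((z_α + z_β) / d)²

z_α = 1.282 (for α = 0.1, one-sided)
z_β = 1.476 (for power = 0.93)
d = 0.35

n = ((1.282 + 1.476) / 0.35)²
n = (7.880)²
n ≈ 62.09
Round up to the next whole number: n = 63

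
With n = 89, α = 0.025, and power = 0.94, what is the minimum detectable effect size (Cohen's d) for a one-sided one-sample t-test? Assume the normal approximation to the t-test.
d ≈ 0.37

Minimum detectable effect (one-sample t-test, normal approximation):
d = (z_α + z_β) / √n
d = (1.960 + 1.555) / √89
d = 3.515 / 9.434
d ≈ 0.37

By Cohen's convention (0.2 small / 0.5 medium / 0.8 large): small effect.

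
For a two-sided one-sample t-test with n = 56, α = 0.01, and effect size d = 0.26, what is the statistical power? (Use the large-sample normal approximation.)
Power ≈ 0.26

Power calculation (one-sample t-test, normal approximation):
z_β = d · √n - z_{α/2}
z_β = 0.26 · √56 - 2.576
z_β = 0.26 · 7.483 - 2.576
z_β = -0.630

Power = Φ(z_β) = Φ(-0.630) ≈ 0.264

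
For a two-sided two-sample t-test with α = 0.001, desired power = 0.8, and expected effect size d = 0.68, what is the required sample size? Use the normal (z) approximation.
n = 74 per group

Sample size formula (two-sample t-test, normal approximation):
n = 2 · ((z_{α/2} + z_β) / d)²

z_{α/2} = 3.291 (for α = 0.001, two-sided)
z_β = 0.842 (for power = 0.8)
d = 0.68

n = 2 · ((3.291 + 0.842) / 0.68)²
n = 2 · (6.078)²
n ≈ 73.88
Round up to the next whole number: n = 74 per group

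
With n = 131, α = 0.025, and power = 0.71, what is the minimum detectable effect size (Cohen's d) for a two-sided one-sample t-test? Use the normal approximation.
d ≈ 0.24

Minimum detectable effect (one-sample t-test, normal approximation):
d = (z_{α/2} + z_β) / √n
d = (2.241 + 0.553) / √131
d = 2.795 / 11.446
d ≈ 0.24

By Cohen's convention (0.2 small / 0.5 medium / 0.8 large): small effect.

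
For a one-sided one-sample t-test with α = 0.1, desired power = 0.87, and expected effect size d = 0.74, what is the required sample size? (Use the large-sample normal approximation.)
n = 11

Sample size formula (one-sample t-test, normal approximation):
n = ((z_α + z_β) / d)²

z_α = 1.282 (for α = 0.1, one-sided)
z_β = 1.126 (for power = 0.87)
d = 0.74

n = ((1.282 + 1.126) / 0.74)²
n = (3.254)²
n ≈ 10.59
Round up to the next whole number: n = 11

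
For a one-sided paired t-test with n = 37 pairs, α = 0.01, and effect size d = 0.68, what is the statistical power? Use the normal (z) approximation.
Power ≈ 0.96

Power calculation (paired t-test, normal approximation):
z_β = d · √n - z_α
z_β = 0.68 · √37 - 2.326
z_β = 0.68 · 6.083 - 2.326
z_β = 1.810

Power = Φ(z_β) = Φ(1.810) ≈ 0.965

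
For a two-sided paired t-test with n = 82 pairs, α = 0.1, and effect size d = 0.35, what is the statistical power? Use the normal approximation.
Power ≈ 0.94

Power calculation (paired t-test, normal approximation):
z_β = d · √n - z_{α/2}
z_β = 0.35 · √82 - 1.645
z_β = 0.35 · 9.055 - 1.645
z_β = 1.525

Power = Φ(z_β) = Φ(1.525) ≈ 0.936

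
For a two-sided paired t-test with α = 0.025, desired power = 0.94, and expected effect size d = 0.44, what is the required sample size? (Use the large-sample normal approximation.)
n = 75 pairs

Sample size formula (paired t-test, normal approximation):
n = ((z_{α/2} + z_β) / d)²

z_{α/2} = 2.241 (for α = 0.025, two-sided)
z_β = 1.555 (for power = 0.94)
d = 0.44

n = ((2.241 + 1.555) / 0.44)²
n = (8.627)²
n ≈ 74.43
Round up to the next whole number: n = 75 pairs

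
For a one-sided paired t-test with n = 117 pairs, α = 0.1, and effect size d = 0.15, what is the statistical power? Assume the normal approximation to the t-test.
Power ≈ 0.63

Power calculation (paired t-test, normal approximation):
z_β = d · √n - z_α
z_β = 0.15 · √117 - 1.282
z_β = 0.15 · 10.817 - 1.282
z_β = 0.341

Power = Φ(z_β) = Φ(0.341) ≈ 0.633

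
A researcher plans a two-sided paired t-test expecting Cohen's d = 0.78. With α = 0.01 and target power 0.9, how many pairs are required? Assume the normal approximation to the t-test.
n = 25 pairs

Sample size formula (paired t-test, normal approximation):
n = ((z_{α/2} + z_β) / d)²

z_{α/2} = 2.576 (for α = 0.01, two-sided)
z_β = 1.282 (for power = 0.9)
d = 0.78

n = ((2.576 + 1.282) / 0.78)²
n = (4.946)²
n ≈ 24.46
Round up to the next whole number: n = 25 pairs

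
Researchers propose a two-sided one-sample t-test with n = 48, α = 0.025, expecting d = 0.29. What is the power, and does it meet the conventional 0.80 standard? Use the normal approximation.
Power ≈ 0.41; the study is underpowered (power < 0.80)

Power calculation (one-sample t-test, normal approximation):
z_β = d · √n - z_{α/2}
z_β = 0.29 · √48 - 2.241
z_β = 0.29 · 6.928 - 2.241
z_β = -0.232

Power = Φ(z_β) = Φ(-0.232) ≈ 0.408

Effect size d = 0.29 is small by Cohen's convention (0.2/0.5/0.8).

Threshold: power ≥ 0.80 is conventionally adequate.
Power ≈ 0.41 → the study is underpowered (power < 0.80).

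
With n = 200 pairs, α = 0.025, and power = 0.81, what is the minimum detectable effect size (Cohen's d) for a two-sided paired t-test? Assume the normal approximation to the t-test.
d ≈ 0.22

Minimum detectable effect (paired t-test, normal approximation):
d = (z_{α/2} + z_β) / √n
d = (2.241 + 0.878) / √200
d = 3.119 / 14.142
d ≈ 0.22

By Cohen's convention (0.2 small / 0.5 medium / 0.8 large): small effect.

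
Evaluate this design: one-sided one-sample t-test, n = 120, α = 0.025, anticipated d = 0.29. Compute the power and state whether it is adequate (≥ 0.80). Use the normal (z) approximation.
Power ≈ 0.89; the study is adequately powered (power ≥ 0.80)

Power calculation (one-sample t-test, normal approximation):
z_β = d · √n - z_α
z_β = 0.29 · √120 - 1.960
z_β = 0.29 · 10.954 - 1.960
z_β = 1.217

Power = Φ(z_β) = Φ(1.217) ≈ 0.888

Effect size d = 0.29 is small by Cohen's convention (0.2/0.5/0.8).

Threshold: power ≥ 0.80 is conventionally adequate.
Power ≈ 0.89 → the study is adequately powered (power ≥ 0.80).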